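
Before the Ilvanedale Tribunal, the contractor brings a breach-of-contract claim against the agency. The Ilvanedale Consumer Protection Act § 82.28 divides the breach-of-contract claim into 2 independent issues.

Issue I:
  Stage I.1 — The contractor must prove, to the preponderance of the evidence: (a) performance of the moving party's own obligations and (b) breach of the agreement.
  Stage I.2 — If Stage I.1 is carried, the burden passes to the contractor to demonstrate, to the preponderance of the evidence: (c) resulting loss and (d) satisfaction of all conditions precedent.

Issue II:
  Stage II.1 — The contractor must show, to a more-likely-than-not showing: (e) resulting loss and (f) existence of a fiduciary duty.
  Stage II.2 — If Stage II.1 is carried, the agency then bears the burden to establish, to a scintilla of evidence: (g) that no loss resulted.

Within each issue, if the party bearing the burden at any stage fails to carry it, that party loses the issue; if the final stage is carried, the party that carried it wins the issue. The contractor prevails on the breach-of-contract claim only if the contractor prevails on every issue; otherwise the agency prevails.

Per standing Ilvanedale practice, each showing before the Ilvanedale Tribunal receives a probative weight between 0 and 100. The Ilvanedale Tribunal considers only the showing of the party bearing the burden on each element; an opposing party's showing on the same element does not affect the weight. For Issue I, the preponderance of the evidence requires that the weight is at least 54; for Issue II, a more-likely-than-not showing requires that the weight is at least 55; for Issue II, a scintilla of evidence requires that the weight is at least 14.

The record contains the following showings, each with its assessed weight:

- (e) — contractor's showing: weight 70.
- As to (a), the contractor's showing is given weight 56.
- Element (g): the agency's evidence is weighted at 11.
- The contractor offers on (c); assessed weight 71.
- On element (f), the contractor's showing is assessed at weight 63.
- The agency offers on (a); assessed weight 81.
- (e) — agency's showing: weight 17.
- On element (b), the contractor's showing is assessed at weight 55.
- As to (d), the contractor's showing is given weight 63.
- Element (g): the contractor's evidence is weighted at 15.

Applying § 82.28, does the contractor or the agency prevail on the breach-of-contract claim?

— Issue I —
Stage I.1 (contractor, the preponderance of the evidence, weight is at least 54): (a) 56 (agency's 81 disregarded) ≥ 54 — meets; (b) 55 ≥ 54 — meets.
  Stage I.1 is satisfied; the contractor continues to bear the burden.
Stage I.2 (contractor, the preponderance of the evidence, weight is at least 54): (c) 71 ≥ 54 — meets; (d) 63 ≥ 54 — meets.
  All elements met at the final stage.
With every stage satisfied, the contractor prevails on this issue.
— Issue II —
At Stage II.1 the contractor must meet a more-likely-than-not showing (weight is at least 55): on (e) the weight is 70 (the agency's 17 is given no effect), which does reach 55, so (e) meets the standard; on (f) the weight is 63, which does reach 55, so (f) meets the standard.
  The contractor carries Stage II.1; the agency now bears the burden.
At Stage II.2 the agency must meet a scintilla of evidence (weight is at least 14): on (g) the weight is 11 (the contractor's 15 is given no effect), < 14, so (g) does not meet the standard.
  Stage II.2 not carried; the agency fails its burden.
The contractor prevails on this issue.
Per-issue: Issue I → contractor; Issue II → contractor. The contractor must prevail on every issue; overall, the contractor prevails.

contractor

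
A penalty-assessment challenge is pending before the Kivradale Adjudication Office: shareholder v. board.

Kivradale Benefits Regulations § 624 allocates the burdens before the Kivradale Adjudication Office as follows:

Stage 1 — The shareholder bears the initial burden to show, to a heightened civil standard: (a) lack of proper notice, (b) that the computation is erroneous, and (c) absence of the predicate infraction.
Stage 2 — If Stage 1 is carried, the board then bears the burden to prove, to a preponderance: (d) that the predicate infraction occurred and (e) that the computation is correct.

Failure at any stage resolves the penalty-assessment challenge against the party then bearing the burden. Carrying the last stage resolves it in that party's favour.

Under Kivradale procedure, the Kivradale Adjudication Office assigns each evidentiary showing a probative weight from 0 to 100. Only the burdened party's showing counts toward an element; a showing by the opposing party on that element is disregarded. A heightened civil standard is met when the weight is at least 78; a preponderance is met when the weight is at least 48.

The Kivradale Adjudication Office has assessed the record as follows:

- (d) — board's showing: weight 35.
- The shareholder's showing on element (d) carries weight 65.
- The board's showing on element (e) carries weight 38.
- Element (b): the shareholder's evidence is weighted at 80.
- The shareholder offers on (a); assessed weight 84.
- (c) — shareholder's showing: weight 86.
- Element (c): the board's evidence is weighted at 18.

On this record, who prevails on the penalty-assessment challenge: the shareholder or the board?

shareholder

At Stage 1 the shareholder must meet a heightened civil standard (weight is at least 78): on (a) the weight is 84, which does reach 78, so (a) meets the standard; on (b) the weight is 80, ≥ 78, so (b) meets the standard; on (c) the weight is 86 (the board's 18 is given no effect), which does reach 78, so (c) meets the standard.
  The shareholder carries Stage 1; the board now bears the burden.
At Stage 2 the board must meet a preponderance (weight is at least 48): on (d) the weight is 35 (the shareholder's 65 is given no effect), < 48, so (d) does not meet the standard; on (e) the weight is 38, < 48, so (e) does not meet the standard.
  The board does not carry Stage 2.
So the shareholder prevails.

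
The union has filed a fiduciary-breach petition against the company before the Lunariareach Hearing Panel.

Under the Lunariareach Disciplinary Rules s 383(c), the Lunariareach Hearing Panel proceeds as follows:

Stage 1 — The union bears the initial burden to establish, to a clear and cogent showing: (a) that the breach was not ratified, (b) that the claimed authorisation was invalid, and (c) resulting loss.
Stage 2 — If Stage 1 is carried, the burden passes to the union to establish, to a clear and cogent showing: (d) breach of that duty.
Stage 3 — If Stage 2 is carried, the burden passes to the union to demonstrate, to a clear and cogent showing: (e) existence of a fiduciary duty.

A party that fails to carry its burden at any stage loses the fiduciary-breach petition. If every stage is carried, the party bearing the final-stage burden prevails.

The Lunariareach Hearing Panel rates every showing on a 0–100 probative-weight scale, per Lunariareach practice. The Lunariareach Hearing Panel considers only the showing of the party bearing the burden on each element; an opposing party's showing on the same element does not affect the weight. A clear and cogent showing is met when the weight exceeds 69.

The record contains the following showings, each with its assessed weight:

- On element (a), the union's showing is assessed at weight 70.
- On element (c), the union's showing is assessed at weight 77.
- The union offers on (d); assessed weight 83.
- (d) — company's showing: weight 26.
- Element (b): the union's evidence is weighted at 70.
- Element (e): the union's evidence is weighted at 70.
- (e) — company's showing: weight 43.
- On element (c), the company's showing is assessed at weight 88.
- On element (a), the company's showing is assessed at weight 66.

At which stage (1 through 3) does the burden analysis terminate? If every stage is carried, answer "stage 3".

Stage 1 (union, a clear and cogent showing, weight exceeds 69): (a) 70 (company's 66 disregarded) > 69 — meets; (b) 70 > 69 — meets; (c) 77 (company's 88 disregarded) > 69 — meets.
  Stage 1 is satisfied; the union continues to bear the burden.
Stage 2 (union, a clear and cogent showing, weight exceeds 69): (d) 83 (company's 26 disregarded) > 69 — meets.
  Stage 2 carried; the burden remains with the union.
Stage 3 (union, a clear and cogent showing, weight exceeds 69): (e) 70 (company's 43 disregarded) > 69 — meets.
  The union carries the last stage.
With every stage satisfied, the union prevails.

stage 3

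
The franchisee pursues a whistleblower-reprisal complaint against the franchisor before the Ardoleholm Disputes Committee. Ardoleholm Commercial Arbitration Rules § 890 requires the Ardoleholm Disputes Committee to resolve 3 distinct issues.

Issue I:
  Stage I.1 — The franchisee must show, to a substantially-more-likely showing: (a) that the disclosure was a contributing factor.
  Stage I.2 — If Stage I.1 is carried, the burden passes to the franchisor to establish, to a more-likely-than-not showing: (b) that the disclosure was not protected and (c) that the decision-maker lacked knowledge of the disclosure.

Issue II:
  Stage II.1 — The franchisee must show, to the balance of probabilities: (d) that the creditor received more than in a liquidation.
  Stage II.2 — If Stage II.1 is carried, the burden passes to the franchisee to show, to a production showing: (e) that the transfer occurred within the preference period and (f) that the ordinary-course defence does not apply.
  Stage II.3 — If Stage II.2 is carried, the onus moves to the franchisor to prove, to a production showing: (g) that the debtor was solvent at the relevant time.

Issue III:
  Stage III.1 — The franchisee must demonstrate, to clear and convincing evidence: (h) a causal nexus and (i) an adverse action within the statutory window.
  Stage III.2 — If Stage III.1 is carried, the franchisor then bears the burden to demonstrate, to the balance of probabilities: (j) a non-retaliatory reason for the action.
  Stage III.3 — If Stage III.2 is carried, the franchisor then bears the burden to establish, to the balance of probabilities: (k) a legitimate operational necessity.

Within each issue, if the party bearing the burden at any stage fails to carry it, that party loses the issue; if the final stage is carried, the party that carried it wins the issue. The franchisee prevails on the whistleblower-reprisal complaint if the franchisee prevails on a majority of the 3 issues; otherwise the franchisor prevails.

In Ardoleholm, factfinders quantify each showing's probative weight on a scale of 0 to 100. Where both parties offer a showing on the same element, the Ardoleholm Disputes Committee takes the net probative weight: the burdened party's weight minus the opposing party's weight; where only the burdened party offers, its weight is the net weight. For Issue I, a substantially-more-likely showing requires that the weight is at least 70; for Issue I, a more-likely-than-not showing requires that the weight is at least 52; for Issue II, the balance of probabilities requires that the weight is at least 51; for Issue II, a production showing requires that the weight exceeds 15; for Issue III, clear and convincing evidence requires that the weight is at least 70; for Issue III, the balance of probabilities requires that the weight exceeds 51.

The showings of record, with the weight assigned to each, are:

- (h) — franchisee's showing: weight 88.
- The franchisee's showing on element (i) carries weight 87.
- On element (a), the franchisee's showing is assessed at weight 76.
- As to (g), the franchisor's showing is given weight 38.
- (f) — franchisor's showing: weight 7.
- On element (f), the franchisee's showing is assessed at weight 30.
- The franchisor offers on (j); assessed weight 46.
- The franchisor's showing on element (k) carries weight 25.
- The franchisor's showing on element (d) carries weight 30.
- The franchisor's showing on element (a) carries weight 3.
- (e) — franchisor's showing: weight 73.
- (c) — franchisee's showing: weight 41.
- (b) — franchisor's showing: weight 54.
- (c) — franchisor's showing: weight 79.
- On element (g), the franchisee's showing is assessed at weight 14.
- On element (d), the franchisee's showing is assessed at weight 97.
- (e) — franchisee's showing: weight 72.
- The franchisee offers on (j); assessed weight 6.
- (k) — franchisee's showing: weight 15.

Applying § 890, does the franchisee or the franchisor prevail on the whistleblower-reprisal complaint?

franchisee

— Issue I —
At Stage I.1 the franchisee must meet a substantially-more-likely showing (weight is at least 70): on (a) the weight is 76 less the opposing 3 gives net 73, which does reach 70, so (a) meets the standard.
  Stage I.1 is satisfied; the onus moves to the franchisor.
At Stage I.2 the franchisor must meet a more-likely-than-not showing (weight is at least 52): on (b) the weight is 54, which does reach 52, so (b) meets the standard; on (c) the weight is 79 less the opposing 41 gives net 38, < 52, so (c) does not meet the standard.
  Stage I.2 not carried; the franchisor fails its burden.
The franchisee prevails on this issue.
— Issue II —
At Stage II.1 the franchisee must meet the balance of probabilities (weight is at least 51): on (d) the weight is 97 less the opposing 30 gives net 67, ≥ 51, so (d) meets the standard.
  Stage II.1 carried; the burden remains with the franchisee.
At Stage II.2 the franchisee must meet a production showing (weight exceeds 15): on (e) the weight is 72 less the opposing 73 gives net -1, ≤ 15, so (e) does not meet the standard; on (f) the weight is 30 less the opposing 7 gives net 23, which does exceed 15, so (f) meets the standard.
  The franchisee does not carry Stage II.2.
The franchisor prevails on this issue.
— Issue III —
At Stage III.1 the franchisee must meet clear and convincing evidence (weight is at least 70): on (h) the weight is 88, ≥ 70, so (h) meets the standard; on (i) the weight is 87, ≥ 70, so (i) meets the standard.
  The franchisee carries Stage III.1; the franchisor now bears the burden.
At Stage III.2 the franchisor must meet the balance of probabilities (weight exceeds 51): on (j) the weight is 46 less the opposing 6 gives net 40, ≤ 51, so (j) does not meet the standard.
  The franchisor does not carry Stage III.2.
So the franchisee prevails on this issue.
Per-issue: Issue I → franchisee; Issue II → franchisor; Issue III → franchisee. The franchisee must prevail on a majority of issues; overall, the franchisee prevails.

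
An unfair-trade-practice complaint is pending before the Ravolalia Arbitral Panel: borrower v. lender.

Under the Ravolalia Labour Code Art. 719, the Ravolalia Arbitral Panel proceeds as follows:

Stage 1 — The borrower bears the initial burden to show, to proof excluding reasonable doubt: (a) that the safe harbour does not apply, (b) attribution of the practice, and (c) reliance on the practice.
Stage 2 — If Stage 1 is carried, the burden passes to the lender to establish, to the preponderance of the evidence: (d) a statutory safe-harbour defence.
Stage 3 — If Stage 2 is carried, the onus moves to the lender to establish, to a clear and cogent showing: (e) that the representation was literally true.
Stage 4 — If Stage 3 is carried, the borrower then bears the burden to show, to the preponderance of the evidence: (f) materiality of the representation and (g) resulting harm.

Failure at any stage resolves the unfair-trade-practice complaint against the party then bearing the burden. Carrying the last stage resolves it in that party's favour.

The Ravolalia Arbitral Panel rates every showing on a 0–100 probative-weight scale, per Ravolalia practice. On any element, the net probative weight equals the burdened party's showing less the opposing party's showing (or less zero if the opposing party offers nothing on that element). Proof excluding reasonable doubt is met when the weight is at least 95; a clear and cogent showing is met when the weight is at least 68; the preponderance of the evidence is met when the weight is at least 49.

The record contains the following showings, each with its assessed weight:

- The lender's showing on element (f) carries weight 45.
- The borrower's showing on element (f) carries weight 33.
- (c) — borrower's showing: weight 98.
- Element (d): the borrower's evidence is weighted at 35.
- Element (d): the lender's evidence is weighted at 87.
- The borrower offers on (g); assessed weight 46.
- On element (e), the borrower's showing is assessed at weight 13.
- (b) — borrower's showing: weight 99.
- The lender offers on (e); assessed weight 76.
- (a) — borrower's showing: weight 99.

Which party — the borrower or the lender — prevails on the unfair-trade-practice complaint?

Stage 1 (borrower, proof excluding reasonable doubt, weight is at least 95): (a) 99 ≥ 95 — meets; (b) 99 ≥ 95 — meets; (c) 98 ≥ 95 — meets.
  All elements met. The burden passes to the lender.
Stage 2 (lender, the preponderance of the evidence, weight is at least 49): (d) net 87−35=52 ≥ 49 — meets.
  Stage 2 carried; the burden remains with the lender.
Stage 3 (lender, a clear and cogent showing, weight is at least 68): (e) net 76−13=63 < 68 — fails.
  The lender does not carry Stage 3.
So the borrower prevails.

borrower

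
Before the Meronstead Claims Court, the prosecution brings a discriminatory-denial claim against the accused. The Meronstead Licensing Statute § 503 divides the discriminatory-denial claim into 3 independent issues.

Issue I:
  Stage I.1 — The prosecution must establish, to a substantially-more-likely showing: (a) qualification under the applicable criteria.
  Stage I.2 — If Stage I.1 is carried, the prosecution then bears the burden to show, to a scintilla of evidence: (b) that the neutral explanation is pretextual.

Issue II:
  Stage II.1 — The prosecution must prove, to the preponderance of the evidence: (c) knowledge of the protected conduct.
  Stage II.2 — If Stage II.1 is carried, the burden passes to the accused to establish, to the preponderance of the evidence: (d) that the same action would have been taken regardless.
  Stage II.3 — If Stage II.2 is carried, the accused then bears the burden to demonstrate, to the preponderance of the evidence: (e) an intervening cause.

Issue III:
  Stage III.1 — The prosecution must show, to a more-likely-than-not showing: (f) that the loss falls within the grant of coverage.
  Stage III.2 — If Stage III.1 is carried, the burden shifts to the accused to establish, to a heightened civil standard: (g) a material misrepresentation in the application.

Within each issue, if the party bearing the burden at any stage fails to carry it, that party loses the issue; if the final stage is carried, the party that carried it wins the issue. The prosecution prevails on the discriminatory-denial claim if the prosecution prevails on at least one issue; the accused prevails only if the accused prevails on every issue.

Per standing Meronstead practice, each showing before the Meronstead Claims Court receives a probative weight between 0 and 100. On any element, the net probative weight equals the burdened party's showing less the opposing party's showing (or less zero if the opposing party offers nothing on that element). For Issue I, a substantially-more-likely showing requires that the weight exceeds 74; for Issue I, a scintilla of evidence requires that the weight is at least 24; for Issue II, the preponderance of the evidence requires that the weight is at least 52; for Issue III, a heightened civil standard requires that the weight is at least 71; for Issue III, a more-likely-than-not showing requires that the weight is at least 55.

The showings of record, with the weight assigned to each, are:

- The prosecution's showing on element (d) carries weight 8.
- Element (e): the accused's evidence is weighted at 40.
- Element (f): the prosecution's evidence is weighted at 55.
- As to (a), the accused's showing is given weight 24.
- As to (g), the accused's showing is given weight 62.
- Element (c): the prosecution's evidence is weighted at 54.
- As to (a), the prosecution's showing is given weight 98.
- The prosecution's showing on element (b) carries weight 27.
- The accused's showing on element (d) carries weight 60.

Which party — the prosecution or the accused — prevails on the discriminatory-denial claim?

— Issue I —
At Stage I.1 the prosecution must meet a substantially-more-likely showing (weight exceeds 74): on (a) the weight is 98 less the opposing 24 gives net 74, which does not exceed 74, so (a) does not meet the standard.
  Not every element is met, so the prosecution fails to carry Stage I.1.
So the accused prevails on this issue.
— Issue II —
Stage II.1 (prosecution, the preponderance of the evidence, weight is at least 52): (c) 54 ≥ 52 — meets.
  Stage II.1 is satisfied; the onus moves to the accused.
Stage II.2 (accused, the preponderance of the evidence, weight is at least 52): (d) net 60−8=52 ≥ 52 — meets.
  Stage II.2 carried; the burden remains with the accused.
Stage II.3 (accused, the preponderance of the evidence, weight is at least 52): (e) 40 < 52 — fails.
  Stage II.3 not carried; the accused fails its burden.
So the prosecution prevails on this issue.
— Issue III —
Stage III.1 — burden on prosecution; standard: a more-likely-than-not showing (weight is at least 55).
    (f): 55 ≥ 55 [met]
  Stage III.1 is satisfied; the onus moves to the accused.
Stage III.2 — burden on accused; standard: a heightened civil standard (weight is at least 71).
    (g): 62 < 71 [not met]
  Stage III.2 not carried; the accused fails its burden.
So the prosecution prevails on this issue.
Per-issue: Issue I → accused; Issue II → prosecution; Issue III → prosecution. The prosecution must prevail on at least one issue; overall, the prosecution prevails.

prosecution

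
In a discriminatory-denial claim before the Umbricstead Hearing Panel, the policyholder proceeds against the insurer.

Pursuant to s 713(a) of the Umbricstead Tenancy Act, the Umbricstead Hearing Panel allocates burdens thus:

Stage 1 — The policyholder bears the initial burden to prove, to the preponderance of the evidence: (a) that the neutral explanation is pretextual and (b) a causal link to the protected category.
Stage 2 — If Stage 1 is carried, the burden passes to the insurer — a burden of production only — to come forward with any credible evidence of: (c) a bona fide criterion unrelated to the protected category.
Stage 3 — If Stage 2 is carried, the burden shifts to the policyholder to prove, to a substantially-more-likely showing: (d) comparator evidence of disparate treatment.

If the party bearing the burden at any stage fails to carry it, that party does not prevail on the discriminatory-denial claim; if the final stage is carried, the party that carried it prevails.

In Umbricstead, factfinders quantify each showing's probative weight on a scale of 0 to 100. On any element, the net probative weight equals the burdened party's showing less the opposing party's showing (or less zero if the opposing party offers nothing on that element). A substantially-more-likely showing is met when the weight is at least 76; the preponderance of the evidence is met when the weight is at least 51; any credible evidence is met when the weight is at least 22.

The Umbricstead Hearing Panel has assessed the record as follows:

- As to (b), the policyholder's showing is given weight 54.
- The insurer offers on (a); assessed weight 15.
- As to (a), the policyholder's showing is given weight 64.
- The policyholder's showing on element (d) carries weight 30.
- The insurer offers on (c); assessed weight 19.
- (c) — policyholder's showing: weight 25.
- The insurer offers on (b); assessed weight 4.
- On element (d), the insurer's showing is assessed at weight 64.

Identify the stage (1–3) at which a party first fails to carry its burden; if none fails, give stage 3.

stage 1

Stage 1 — burden on policyholder; standard: the preponderance of the evidence (weight is at least 51).
    (a): 64 − 15 = 49 < 51 [not met]
    (b): 54 − 4 = 50 < 51 [not met]
  Not every element is met, so the policyholder fails to carry Stage 1.
So the insurer prevails.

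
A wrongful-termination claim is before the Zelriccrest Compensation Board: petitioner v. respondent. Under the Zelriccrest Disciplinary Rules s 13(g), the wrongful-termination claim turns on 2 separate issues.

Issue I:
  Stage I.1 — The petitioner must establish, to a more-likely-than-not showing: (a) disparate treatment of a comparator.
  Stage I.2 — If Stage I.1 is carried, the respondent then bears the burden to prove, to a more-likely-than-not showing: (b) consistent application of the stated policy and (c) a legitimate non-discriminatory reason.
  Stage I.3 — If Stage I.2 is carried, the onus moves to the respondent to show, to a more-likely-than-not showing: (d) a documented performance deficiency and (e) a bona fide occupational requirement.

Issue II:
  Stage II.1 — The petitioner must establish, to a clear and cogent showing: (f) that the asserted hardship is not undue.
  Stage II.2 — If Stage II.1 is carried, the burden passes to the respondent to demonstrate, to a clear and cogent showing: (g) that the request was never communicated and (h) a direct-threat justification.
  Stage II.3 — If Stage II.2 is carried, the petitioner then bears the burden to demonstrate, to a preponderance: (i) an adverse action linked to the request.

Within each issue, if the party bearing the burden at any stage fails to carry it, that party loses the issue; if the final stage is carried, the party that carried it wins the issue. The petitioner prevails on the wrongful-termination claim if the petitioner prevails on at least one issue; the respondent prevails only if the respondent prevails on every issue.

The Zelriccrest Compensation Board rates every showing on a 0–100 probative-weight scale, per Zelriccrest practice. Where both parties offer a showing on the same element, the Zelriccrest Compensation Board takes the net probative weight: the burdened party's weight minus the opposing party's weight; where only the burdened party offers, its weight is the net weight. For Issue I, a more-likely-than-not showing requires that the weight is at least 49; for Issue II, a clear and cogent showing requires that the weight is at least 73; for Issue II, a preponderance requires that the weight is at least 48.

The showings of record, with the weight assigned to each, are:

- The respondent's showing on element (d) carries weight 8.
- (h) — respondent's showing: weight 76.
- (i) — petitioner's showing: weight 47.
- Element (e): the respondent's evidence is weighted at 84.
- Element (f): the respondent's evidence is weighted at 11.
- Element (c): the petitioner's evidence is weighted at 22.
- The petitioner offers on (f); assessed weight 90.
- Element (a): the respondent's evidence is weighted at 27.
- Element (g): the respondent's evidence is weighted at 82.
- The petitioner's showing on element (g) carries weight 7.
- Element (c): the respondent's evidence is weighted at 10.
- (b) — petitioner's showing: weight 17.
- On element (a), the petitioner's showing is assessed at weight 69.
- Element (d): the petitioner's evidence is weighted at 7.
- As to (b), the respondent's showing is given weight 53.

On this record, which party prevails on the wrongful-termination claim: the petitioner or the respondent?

— Issue I —
Stage I.1 — burden on petitioner; standard: a more-likely-than-not showing (weight is at least 49).
    (a): 69 − 27 = 42 < 49 [not met]
  Stage I.1 not carried; the petitioner fails its burden.
The respondent prevails on this issue.
— Issue II —
At Stage II.1 the petitioner must meet a clear and cogent showing (weight is at least 73): on (f) the weight is 90 less the opposing 11 gives net 79, which does reach 73, so (f) meets the standard.
  Stage II.1 carried; the burden shifts to the respondent.
At Stage II.2 the respondent must meet a clear and cogent showing (weight is at least 73): on (g) the weight is 82 less the opposing 7 gives net 75, which does reach 73, so (g) meets the standard; on (h) the weight is 76, which does reach 73, so (h) meets the standard.
  All elements met. The burden passes to the petitioner.
At Stage II.3 the petitioner must meet a preponderance (weight is at least 48): on (i) the weight is 47, < 48, so (i) does not meet the standard.
  Stage II.3 not carried; the petitioner fails its burden.
The respondent prevails on this issue.
Per-issue: Issue I → respondent; Issue II → respondent. The petitioner must prevail on at least one issue; overall, the respondent prevails.

respondent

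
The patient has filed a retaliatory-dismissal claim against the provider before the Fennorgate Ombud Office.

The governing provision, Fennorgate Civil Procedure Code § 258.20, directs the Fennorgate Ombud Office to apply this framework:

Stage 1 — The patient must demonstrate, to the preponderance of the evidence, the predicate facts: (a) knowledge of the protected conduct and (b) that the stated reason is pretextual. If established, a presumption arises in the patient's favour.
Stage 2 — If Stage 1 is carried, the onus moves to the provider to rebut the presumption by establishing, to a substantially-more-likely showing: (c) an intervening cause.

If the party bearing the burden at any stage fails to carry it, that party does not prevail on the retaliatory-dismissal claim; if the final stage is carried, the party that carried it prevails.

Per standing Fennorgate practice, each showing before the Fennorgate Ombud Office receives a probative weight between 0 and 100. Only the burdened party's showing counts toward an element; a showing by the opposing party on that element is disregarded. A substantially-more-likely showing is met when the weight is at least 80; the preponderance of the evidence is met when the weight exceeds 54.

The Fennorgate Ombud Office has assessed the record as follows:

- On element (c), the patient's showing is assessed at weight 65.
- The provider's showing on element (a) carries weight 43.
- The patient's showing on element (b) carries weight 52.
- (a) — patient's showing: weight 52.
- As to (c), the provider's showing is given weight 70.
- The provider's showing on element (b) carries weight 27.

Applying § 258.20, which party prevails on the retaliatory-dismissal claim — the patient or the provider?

Stage 1 (patient, the preponderance of the evidence, weight exceeds 54): (a) 52 (provider's 43 disregarded) ≤ 54 — fails; (b) 52 (provider's 27 disregarded) ≤ 54 — fails.
  Stage 1 not carried; the patient fails its burden.
The analysis ends at Stage 1; the provider prevails.

provider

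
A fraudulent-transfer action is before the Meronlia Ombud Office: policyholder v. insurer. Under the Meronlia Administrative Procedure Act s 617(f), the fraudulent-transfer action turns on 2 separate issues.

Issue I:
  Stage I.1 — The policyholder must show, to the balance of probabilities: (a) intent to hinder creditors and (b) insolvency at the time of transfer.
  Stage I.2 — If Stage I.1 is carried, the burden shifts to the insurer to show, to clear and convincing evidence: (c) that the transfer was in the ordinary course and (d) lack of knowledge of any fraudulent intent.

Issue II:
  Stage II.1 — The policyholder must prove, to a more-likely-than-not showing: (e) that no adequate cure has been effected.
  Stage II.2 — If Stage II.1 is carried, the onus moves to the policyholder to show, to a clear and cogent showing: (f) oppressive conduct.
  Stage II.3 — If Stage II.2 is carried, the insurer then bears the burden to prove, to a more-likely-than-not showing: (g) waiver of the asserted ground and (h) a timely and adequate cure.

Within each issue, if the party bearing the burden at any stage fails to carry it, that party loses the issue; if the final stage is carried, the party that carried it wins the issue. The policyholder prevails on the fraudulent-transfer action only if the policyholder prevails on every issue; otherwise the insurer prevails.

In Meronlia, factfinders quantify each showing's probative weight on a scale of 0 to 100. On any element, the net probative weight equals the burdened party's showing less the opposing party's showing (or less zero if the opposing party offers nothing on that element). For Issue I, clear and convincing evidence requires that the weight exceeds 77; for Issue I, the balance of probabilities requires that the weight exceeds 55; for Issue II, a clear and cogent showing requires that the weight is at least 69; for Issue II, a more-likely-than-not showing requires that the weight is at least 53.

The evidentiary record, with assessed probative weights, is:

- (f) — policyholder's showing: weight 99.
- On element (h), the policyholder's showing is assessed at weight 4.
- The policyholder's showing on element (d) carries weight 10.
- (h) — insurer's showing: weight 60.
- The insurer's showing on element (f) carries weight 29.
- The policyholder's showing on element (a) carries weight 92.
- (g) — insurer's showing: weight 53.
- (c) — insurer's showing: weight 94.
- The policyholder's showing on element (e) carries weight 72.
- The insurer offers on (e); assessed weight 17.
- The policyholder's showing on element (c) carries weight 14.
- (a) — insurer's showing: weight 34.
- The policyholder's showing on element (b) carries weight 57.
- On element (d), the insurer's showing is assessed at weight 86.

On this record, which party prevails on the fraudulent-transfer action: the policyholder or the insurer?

insurer

— Issue I —
Stage I.1 — burden on policyholder; standard: the balance of probabilities (weight exceeds 55).
    (a): 92 − 34 = 58 > 55 [met]
    (b): 57 > 55 [met]
  All elements met. The burden passes to the insurer.
Stage I.2 — burden on insurer; standard: clear and convincing evidence (weight exceeds 77).
    (c): 94 − 14 = 80 > 77 [met]
    (d): 86 − 10 = 76 ≤ 77 [not met]
  Stage I.2 not carried; the insurer fails its burden.
The analysis ends at Stage I.2; the policyholder prevails on this issue.
— Issue II —
At Stage II.1 the policyholder must meet a more-likely-than-not showing (weight is at least 53): on (e) the weight is 72 less the opposing 17 gives net 55, ≥ 53, so (e) meets the standard.
  Stage II.1 carried; the burden remains with the policyholder.
At Stage II.2 the policyholder must meet a clear and cogent showing (weight is at least 69): on (f) the weight is 99 less the opposing 29 gives net 70, ≥ 69, so (f) meets the standard.
  The policyholder carries Stage II.2; the insurer now bears the burden.
At Stage II.3 the insurer must meet a more-likely-than-not showing (weight is at least 53): on (g) the weight is 53, ≥ 53, so (g) meets the standard; on (h) the weight is 60 less the opposing 4 gives net 56, ≥ 53, so (h) meets the standard.
  All elements met at the final stage.
With every stage satisfied, the insurer prevails on this issue.
Per-issue: Issue I → policyholder; Issue II → insurer. The policyholder must prevail on every issue; overall, the insurer prevails.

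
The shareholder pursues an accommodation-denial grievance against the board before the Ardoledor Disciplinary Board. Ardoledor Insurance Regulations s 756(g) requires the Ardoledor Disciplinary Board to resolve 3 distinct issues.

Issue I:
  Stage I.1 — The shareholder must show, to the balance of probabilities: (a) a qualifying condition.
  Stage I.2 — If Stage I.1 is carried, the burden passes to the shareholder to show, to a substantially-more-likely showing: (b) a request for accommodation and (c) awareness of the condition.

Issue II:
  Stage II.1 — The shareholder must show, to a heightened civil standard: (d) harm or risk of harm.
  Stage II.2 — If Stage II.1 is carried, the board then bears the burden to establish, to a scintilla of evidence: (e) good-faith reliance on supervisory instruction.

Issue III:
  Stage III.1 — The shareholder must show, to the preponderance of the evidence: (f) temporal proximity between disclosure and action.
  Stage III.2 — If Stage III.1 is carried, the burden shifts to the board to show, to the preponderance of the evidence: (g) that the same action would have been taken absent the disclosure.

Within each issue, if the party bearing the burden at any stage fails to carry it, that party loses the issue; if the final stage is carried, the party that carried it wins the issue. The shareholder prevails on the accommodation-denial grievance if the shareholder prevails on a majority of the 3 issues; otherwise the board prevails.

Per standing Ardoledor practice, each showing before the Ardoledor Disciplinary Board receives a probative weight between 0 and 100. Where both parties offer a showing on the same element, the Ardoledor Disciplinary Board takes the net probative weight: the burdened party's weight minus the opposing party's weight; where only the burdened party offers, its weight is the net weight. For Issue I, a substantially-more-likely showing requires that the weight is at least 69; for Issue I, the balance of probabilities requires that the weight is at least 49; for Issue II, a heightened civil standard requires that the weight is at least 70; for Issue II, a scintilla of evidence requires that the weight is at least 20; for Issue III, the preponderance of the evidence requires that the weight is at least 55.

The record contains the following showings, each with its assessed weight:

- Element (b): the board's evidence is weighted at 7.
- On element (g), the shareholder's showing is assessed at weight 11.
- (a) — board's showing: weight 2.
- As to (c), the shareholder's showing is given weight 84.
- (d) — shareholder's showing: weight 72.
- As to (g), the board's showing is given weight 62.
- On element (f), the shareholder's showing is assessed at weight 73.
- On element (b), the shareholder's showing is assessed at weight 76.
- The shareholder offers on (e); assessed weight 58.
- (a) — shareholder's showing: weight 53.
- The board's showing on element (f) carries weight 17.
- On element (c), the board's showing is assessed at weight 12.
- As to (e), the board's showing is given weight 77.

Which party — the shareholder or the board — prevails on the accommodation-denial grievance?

shareholder

— Issue I —
At Stage I.1 the shareholder must meet the balance of probabilities (weight is at least 49): on (a) the weight is 53 less the opposing 2 gives net 51, ≥ 49, so (a) meets the standard.
  Stage I.1 carried; the burden remains with the shareholder.
At Stage I.2 the shareholder must meet a substantially-more-likely showing (weight is at least 69): on (b) the weight is 76 less the opposing 7 gives net 69, ≥ 69, so (b) meets the standard; on (c) the weight is 84 less the opposing 12 gives net 72, ≥ 69, so (c) meets the standard.
  All elements met at the final stage.
With every stage satisfied, the shareholder prevails on this issue.
— Issue II —
At Stage II.1 the shareholder must meet a heightened civil standard (weight is at least 70): on (d) the weight is 72, ≥ 70, so (d) meets the standard.
  Stage II.1 carried; the burden shifts to the board.
At Stage II.2 the board must meet a scintilla of evidence (weight is at least 20): on (e) the weight is 77 less the opposing 58 gives net 19, < 20, so (e) does not meet the standard.
  Stage II.2 not carried; the board fails its burden.
So the shareholder prevails on this issue.
— Issue III —
Stage III.1 — burden on shareholder; standard: the preponderance of the evidence (weight is at least 55).
    (f): 73 − 17 = 56 ≥ 55 [met]
  Stage III.1 carried; the burden shifts to the board.
Stage III.2 — burden on board; standard: the preponderance of the evidence (weight is at least 55).
    (g): 62 − 11 = 51 < 55 [not met]
  Not every element is met, so the board fails to carry Stage III.2.
The analysis ends at Stage III.2; the shareholder prevails on this issue.
Per-issue: Issue I → shareholder; Issue II → shareholder; Issue III → shareholder. The shareholder must prevail on a majority of issues; overall, the shareholder prevails.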